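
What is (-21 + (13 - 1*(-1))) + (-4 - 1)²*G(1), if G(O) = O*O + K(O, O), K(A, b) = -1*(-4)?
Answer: 118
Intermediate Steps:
K(A, b) = 4
G(O) = 4 + O² (G(O) = O*O + 4 = O² + 4 = 4 + O²)
(-21 + (13 - 1*(-1))) + (-4 - 1)²*G(1) = (-21 + (13 - 1*(-1))) + (-4 - 1)²*(4 + 1²) = (-21 + (13 + 1)) + (-5)²*(4 + 1) = (-21 + 14) + 25*5 = -7 + 125 = 118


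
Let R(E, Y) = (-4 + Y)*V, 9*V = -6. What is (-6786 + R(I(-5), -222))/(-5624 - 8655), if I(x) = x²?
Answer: 19906/42837 ≈ 0.46469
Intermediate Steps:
V = -⅔ (V = (⅑)*(-6) = -⅔ ≈ -0.66667)
R(E, Y) = 8/3 - 2*Y/3 (R(E, Y) = (-4 + Y)*(-⅔) = 8/3 - 2*Y/3)
(-6786 + R(I(-5), -222))/(-5624 - 8655) = (-6786 + (8/3 - ⅔*(-222)))/(-5624 - 8655) = (-6786 + (8/3 + 148))/(-14279) = (-6786 + 452/3)*(-1/14279) = -19906/3*(-1/14279) = 19906/42837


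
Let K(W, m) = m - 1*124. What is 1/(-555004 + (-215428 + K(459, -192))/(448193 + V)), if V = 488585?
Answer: -468389/259957876428 ≈ -1.8018e-6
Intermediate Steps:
K(W, m) = -124 + m (K(W, m) = m - 124 = -124 + m)
1/(-555004 + (-215428 + K(459, -192))/(448193 + V)) = 1/(-555004 + (-215428 + (-124 - 192))/(448193 + 488585)) = 1/(-555004 + (-215428 - 316)/936778) = 1/(-555004 - 215744*1/936778) = 1/(-555004 - 107872/468389) = 1/(-259957876428/468389) = -468389/259957876428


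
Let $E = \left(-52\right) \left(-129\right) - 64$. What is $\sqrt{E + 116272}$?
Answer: $2 \sqrt{30729} \approx 350.59$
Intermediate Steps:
$E = 6644$ ($E = 6708 - 64 = 6644$)
$\sqrt{E + 116272} = \sqrt{6644 + 116272} = \sqrt{122916} = 2 \sqrt{30729}$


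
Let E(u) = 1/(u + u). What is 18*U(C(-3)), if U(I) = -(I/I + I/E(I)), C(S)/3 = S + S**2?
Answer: -11682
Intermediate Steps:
C(S) = 3*S + 3*S**2 (C(S) = 3*(S + S**2) = 3*S + 3*S**2)
E(u) = 1/(2*u)
U(I) = -1 - 2*I**2 (U(I) = -(I/I + I/((1/(2*I)))) = -(1 + I*(2*I)) = -(1 + 2*I**2) = -1 - 2*I**2)
18*U(C(-3)) = 18*(-1 - 2*81*(1 - 3)**2) = 18*(-1 - 2*(3*(-3)*(-2))**2) = 18*(-1 - 2*18**2) = 18*(-1 - 2*324) = 18*(-1 - 648) = 18*(-649) = -11682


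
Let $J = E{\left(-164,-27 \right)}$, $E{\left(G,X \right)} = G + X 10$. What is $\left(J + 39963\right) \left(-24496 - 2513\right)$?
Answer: $-1067638761$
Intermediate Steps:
$E{\left(G,X \right)} = G + 10 X$
$J = -434$ ($J = -164 + 10 \left(-27\right) = -164 - 270 = -434$)
$\left(J + 39963\right) \left(-24496 - 2513\right) = \left(-434 + 39963\right) \left(-24496 - 2513\right) = 39529 \left(-27009\right) = -1067638761$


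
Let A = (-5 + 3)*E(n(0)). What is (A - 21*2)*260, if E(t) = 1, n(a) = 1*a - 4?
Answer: -11440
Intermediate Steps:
n(a) = -4 + a (n(a) = a - 4 = -4 + a)
A = -2 (A = (-5 + 3)*1 = -2*1 = -2)
(A - 21*2)*260 = (-2 - 21*2)*260 = (-2 - 42)*260 = -44*260 = -11440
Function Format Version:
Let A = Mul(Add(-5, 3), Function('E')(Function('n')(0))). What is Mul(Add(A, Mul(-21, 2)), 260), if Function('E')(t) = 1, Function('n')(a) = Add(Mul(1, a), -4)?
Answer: -11440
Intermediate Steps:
Function('n')(a) = Add(-4, a) (Function('n')(a) = Add(a, -4) = Add(-4, a))
A = -2 (A = Mul(Add(-5, 3), 1) = Mul(-2, 1) = -2)
Mul(Add(A, Mul(-21, 2)), 260) = Mul(Add(-2, Mul(-21, 2)), 260) = Mul(Add(-2, -42), 260) = Mul(-44, 260) = -11440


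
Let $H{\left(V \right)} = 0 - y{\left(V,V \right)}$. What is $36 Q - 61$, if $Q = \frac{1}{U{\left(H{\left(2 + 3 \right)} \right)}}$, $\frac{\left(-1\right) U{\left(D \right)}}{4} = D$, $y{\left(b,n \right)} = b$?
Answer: $- \frac{296}{5} \approx -59.2$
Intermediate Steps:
$H{\left(V \right)} = - V$ ($H{\left(V \right)} = 0 - V = - V$)
$U{\left(D \right)} = - 4 D$
$Q = \frac{1}{20}$ ($Q = \frac{1}{\left(-4\right) \left(- (2 + 3)\right)} = \frac{1}{\left(-4\right) \left(\left(-1\right) 5\right)} = \frac{1}{\left(-4\right) \left(-5\right)} = \frac{1}{20} \approx 0.05$)
$36 Q - 61 = 36 \cdot \frac{1}{20} - 61 = \frac{9}{5} - 61 = - \frac{296}{5}$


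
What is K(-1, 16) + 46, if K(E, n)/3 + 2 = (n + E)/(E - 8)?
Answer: 35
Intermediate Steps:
K(E, n) = -6 + 3*(E + n)/(-8 + E) (K(E, n) = -6 + 3*((n + E)/(E - 8)) = -6 + 3*((E + n)/(-8 + E)) = -6 + 3*(E + n)/(-8 + E))
K(-1, 16) + 46 = 3*(16 + 16 - 1*(-1))/(-8 - 1) + 46 = 3*(16 + 16 + 1)/(-9) + 46 = 3*(-⅑)*33 + 46 = -11 + 46 = 35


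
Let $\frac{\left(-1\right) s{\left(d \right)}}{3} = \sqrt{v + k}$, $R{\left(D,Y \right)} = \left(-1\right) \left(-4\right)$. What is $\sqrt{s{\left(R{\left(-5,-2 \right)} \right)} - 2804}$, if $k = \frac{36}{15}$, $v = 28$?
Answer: $\frac{\sqrt{-70100 - 30 \sqrt{190}}}{5} \approx 53.109 i$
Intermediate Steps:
$R{\left(D,Y \right)} = 4$
$k = \frac{12}{5}$ ($k = 36 \cdot \frac{1}{15} = \frac{12}{5} \approx 2.4$)
$s{\left(d \right)} = - \frac{6 \sqrt{190}}{5}$ ($s{\left(d \right)} = - 3 \sqrt{28 + \frac{12}{5}} = - 3 \sqrt{\frac{152}{5}} = - 3 \frac{2 \sqrt{190}}{5} = - \frac{6 \sqrt{190}}{5}$)
$\sqrt{s{\left(R{\left(-5,-2 \right)} \right)} - 2804} = \sqrt{- \frac{6 \sqrt{190}}{5} - 2804} = \sqrt{-2804 - \frac{6 \sqrt{190}}{5}}$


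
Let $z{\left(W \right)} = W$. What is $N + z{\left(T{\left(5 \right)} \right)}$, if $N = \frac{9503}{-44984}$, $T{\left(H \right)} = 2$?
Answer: $\frac{80465}{44984} \approx 1.7887$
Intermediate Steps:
$N = - \frac{9503}{44984}$ ($N = 9503 \left(- \frac{1}{44984}\right) = - \frac{9503}{44984} \approx -0.21125$)
$N + z{\left(T{\left(5 \right)} \right)} = - \frac{9503}{44984} + 2 = \frac{80465}{44984}$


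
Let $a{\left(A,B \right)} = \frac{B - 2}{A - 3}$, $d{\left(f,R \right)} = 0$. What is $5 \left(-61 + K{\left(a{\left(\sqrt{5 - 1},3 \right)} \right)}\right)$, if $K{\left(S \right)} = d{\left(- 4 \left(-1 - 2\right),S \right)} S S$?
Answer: $-305$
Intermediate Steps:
$a{\left(A,B \right)} = \frac{-2 + B}{-3 + A}$
$K{\left(S \right)} = 0$ ($K{\left(S \right)} = 0 S S = 0 S^{2} = 0$)
$5 \left(-61 + K{\left(a{\left(\sqrt{5 - 1},3 \right)} \right)}\right) = 5 \left(-61 + 0\right) = 5 \left(-61\right) = -305$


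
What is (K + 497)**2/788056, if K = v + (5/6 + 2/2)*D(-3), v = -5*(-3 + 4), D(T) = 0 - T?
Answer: 990025/3152224 ≈ 0.31407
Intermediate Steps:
D(T) = -T
v = -5 (v = -5*1 = -5)
K = 1/2 (K = -5 + (5/6 + 2/2)*(-1*(-3)) = -5 + (5*(1/6) + 2*(1/2))*3 = -5 + (5/6 + 1)*3 = -5 + (11/6)*3 = -5 + 11/2 = 1/2 ≈ 0.50000)
(K + 497)**2/788056 = (1/2 + 497)**2/788056 = (995/2)**2*(1/788056) = (990025/4)*(1/788056) = 990025/3152224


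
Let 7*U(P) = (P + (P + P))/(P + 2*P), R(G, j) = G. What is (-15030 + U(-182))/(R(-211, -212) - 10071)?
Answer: 105209/71974 ≈ 1.4618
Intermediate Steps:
U(P) = ⅐ (U(P) = ((P + (P + P))/(P + 2*P))/7 = ((P + 2*P)/((3*P)))/7 = ((3*P)*(1/(3*P)))/7 = (⅐)*1 = ⅐)
(-15030 + U(-182))/(R(-211, -212) - 10071) = (-15030 + ⅐)/(-211 - 10071) = -105209/7/(-10282) = -105209/7*(-1/10282) = 105209/71974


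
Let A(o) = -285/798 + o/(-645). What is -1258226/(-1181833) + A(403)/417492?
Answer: 4743442102090549/4455454580209080 ≈ 1.0646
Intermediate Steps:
A(o) = -5/14 - o/645 (A(o) = -285*1/798 + o*(-1/645) = -5/14 - o/645)
-1258226/(-1181833) + A(403)/417492 = -1258226/(-1181833) + (-5/14 - 1/645*403)/417492 = -1258226*(-1/1181833) + (-5/14 - 403/645)*(1/417492) = 1258226/1181833 - 8867/9030*1/417492 = 1258226/1181833 - 8867/3769952760 = 4743442102090549/4455454580209080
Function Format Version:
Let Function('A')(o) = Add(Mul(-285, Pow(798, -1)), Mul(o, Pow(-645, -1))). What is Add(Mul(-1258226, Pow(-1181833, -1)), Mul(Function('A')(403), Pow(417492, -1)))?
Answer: Rational(4743442102090549, 4455454580209080) ≈ 1.0646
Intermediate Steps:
Function('A')(o) = Add(Rational(-5, 14), Mul(Rational(-1, 645), o)) (Function('A')(o) = Add(Mul(-285, Rational(1, 798)), Mul(o, Rational(-1, 645))) = Add(Rational(-5, 14), Mul(Rational(-1, 645), o)))
Add(Mul(-1258226, Pow(-1181833, -1)), Mul(Function('A')(403), Pow(417492, -1))) = Add(Mul(-1258226, Pow(-1181833, -1)), Mul(Add(Rational(-5, 14), Mul(Rational(-1, 645), 403)), Pow(417492, -1))) = Add(Mul(-1258226, Rational(-1, 1181833)), Mul(Add(Rational(-5, 14), Rational(-403, 645)), Rational(1, 417492))) = Add(Rational(1258226, 1181833), Mul(Rational(-8867, 9030), Rational(1, 417492))) = Add(Rational(1258226, 1181833), Rational(-8867, 3769952760)) = Rational(4743442102090549, 4455454580209080)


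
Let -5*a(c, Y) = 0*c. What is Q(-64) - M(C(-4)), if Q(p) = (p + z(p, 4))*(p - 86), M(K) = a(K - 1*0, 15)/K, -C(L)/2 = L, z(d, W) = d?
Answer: 19200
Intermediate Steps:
C(L) = -2*L
a(c, Y) = 0 (a(c, Y) = -0*c = -⅕*0 = 0)
M(K) = 0 (M(K) = 0/K = 0)
Q(p) = 2*p*(-86 + p) (Q(p) = (p + p)*(p - 86) = (2*p)*(-86 + p) = 2*p*(-86 + p))
Q(-64) - M(C(-4)) = 2*(-64)*(-86 - 64) - 1*0 = 2*(-64)*(-150) + 0 = 19200 + 0 = 19200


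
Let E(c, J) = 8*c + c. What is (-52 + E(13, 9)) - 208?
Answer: -143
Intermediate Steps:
E(c, J) = 9*c
(-52 + E(13, 9)) - 208 = (-52 + 9*13) - 208 = (-52 + 117) - 208 = 65 - 208 = -143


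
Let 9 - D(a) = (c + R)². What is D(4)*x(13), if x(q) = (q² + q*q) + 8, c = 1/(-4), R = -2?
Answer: 10899/8 ≈ 1362.4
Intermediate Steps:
c = -¼ ≈ -0.25000
x(q) = 8 + 2*q² (x(q) = (q² + q²) + 8 = 2*q² + 8 = 8 + 2*q²)
D(a) = 63/16 (D(a) = 9 - (-¼ - 2)² = 9 - (-9/4)² = 9 - 1*81/16 = 9 - 81/16 = 63/16)
D(4)*x(13) = 63*(8 + 2*13²)/16 = 63*(8 + 2*169)/16 = 63*(8 + 338)/16 = (63/16)*346 = 10899/8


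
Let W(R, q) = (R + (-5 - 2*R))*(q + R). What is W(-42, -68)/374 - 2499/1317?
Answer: -95376/7463 ≈ -12.780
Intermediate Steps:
W(R, q) = (-5 - R)*(R + q)
W(-42, -68)/374 - 2499/1317 = (-1*(-42)**2 - 5*(-42) - 5*(-68) - 1*(-42)*(-68))/374 - 2499/1317 = (-1*1764 + 210 + 340 - 2856)*(1/374) - 2499*1/1317 = (-1764 + 210 + 340 - 2856)*(1/374) - 833/439 = -4070*1/374 - 833/439 = -185/17 - 833/439 = -95376/7463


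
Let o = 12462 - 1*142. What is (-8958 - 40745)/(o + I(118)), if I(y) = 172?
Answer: -49703/12492 ≈ -3.9788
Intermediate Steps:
o = 12320 (o = 12462 - 142 = 12320)
(-8958 - 40745)/(o + I(118)) = (-8958 - 40745)/(12320 + 172) = -49703/12492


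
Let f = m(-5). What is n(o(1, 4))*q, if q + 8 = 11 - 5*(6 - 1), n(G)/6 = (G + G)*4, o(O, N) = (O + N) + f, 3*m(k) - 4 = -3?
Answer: -5632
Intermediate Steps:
m(k) = 1/3 (m(k) = 4/3 + (1/3)*(-3) = 4/3 - 1 = 1/3)
f = 1/3 ≈ 0.33333
o(O, N) = 1/3 + N + O (o(O, N) = (O + N) + 1/3 = (N + O) + 1/3 = 1/3 + N + O)
n(G) = 48*G (n(G) = 6*((G + G)*4) = 6*((2*G)*4) = 6*(8*G) = 48*G)
q = -22 (q = -8 + (11 - 5*(6 - 1)) = -8 + (11 - 5*5) = -8 + (11 - 25) = -8 - 14 = -22)
n(o(1, 4))*q = (48*(1/3 + 4 + 1))*(-22) = (48*(16/3))*(-22) = 256*(-22) = -5632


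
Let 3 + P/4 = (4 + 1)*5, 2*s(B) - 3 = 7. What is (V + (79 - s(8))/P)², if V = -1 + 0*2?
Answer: 49/1936 ≈ 0.025310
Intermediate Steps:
s(B) = 5 (s(B) = 3/2 + (½)*7 = 3/2 + 7/2 = 5)
P = 88 (P = -12 + 4*((4 + 1)*5) = -12 + 4*(5*5) = -12 + 4*25 = -12 + 100 = 88)
V = -1 (V = -1 + 0 = -1)
(V + (79 - s(8))/P)² = (-1 + (79 - 1*5)/88)² = (-1 + (79 - 5)*(1/88))² = (-1 + 74*(1/88))² = (-1 + 37/44)² = (-7/44)² = 49/1936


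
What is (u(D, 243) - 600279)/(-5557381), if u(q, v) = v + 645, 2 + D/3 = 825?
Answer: 599391/5557381 ≈ 0.10785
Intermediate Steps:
D = 2469 (D = -6 + 3*825 = -6 + 2475 = 2469)
u(q, v) = 645 + v
(u(D, 243) - 600279)/(-5557381) = ((645 + 243) - 600279)/(-5557381) = (888 - 600279)*(-1/5557381) = -599391*(-1/5557381) = 599391/5557381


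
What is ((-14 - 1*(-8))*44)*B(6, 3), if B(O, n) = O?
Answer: -1584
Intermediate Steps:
((-14 - 1*(-8))*44)*B(6, 3) = ((-14 - 1*(-8))*44)*6 = ((-14 + 8)*44)*6 = -6*44*6 = -264*6 = -1584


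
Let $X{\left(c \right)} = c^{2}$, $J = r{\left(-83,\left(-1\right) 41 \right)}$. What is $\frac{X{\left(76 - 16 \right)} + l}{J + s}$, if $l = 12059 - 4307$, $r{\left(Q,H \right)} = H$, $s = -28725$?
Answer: $- \frac{5676}{14383} \approx -0.39463$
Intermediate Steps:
$J = -41$ ($J = \left(-1\right) 41 = -41$)
$l = 7752$
$\frac{X{\left(76 - 16 \right)} + l}{J + s} = \frac{\left(76 - 16\right)^{2} + 7752}{-41 - 28725} = \frac{60^{2} + 7752}{-28766} = \left(3600 + 7752\right) \left(- \frac{1}{28766}\right) = 11352 \left(- \frac{1}{28766}\right) = - \frac{5676}{14383}$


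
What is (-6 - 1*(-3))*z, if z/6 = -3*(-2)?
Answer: -108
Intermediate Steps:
z = 36 (z = 6*(-3*(-2)) = 6*6 = 36)
(-6 - 1*(-3))*z = (-6 - 1*(-3))*36 = (-6 + 3)*36 = -3*36 = -108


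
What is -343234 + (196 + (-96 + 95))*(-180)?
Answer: -378334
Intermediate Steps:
-343234 + (196 + (-96 + 95))*(-180) = -343234 + (196 - 1)*(-180) = -343234 + 195*(-180) = -343234 - 35100 = -378334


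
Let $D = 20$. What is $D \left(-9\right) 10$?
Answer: $-1800$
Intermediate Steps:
$D \left(-9\right) 10 = 20 \left(-9\right) 10 = \left(-180\right) 10 = -1800$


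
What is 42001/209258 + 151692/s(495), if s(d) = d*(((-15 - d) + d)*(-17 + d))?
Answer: 19554180769/123781338450 ≈ 0.15797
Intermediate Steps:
s(d) = d*(255 - 15*d) (s(d) = d*(-15*(-17 + d)) = d*(255 - 15*d))
42001/209258 + 151692/s(495) = 42001/209258 + 151692/((15*495*(17 - 1*495))) = 42001*(1/209258) + 151692/((15*495*(17 - 495))) = 42001/209258 + 151692/((15*495*(-478))) = 42001/209258 + 151692/(-3549150) = 42001/209258 + 151692*(-1/3549150) = 42001/209258 - 25282/591525 = 19554180769/123781338450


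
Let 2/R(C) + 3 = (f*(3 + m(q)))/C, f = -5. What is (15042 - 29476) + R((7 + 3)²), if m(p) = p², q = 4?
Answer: -1140326/79 ≈ -14435.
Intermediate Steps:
R(C) = 2/(-3 - 95/C) (R(C) = 2/(-3 + (-5*(3 + 4²))/C) = 2/(-3 + (-5*(3 + 16))/C) = 2/(-3 + (-5*19)/C) = 2/(-3 - 95/C))
(15042 - 29476) + R((7 + 3)²) = (15042 - 29476) - 2*(7 + 3)²/(95 + 3*(7 + 3)²) = -14434 - 2*10²/(95 + 3*10²) = -14434 - 2*100/(95 + 3*100) = -14434 - 2*100/(95 + 300) = -14434 - 2*100/395 = -14434 - 2*100*1/395 = -14434 - 40/79 = -1140326/79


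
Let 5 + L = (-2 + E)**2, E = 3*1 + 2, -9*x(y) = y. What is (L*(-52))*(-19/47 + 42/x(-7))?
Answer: -523952/47 ≈ -11148.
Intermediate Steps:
x(y) = -y/9
E = 5 (E = 3 + 2 = 5)
L = 4 (L = -5 + (-2 + 5)**2 = -5 + 3**2 = -5 + 9 = 4)
(L*(-52))*(-19/47 + 42/x(-7)) = (4*(-52))*(-19/47 + 42/((-1/9*(-7)))) = -208*(-19*1/47 + 42/(7/9)) = -208*(-19/47 + 42*(9/7)) = -208*(-19/47 + 54) = -208*2519/47 = -523952/47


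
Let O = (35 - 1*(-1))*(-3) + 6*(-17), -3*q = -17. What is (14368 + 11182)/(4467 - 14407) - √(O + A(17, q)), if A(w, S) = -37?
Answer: -365/142 - I*√247 ≈ -2.5704 - 15.716*I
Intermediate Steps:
q = 17/3 (q = -⅓*(-17) = 17/3 ≈ 5.6667)
O = -210 (O = (35 + 1)*(-3) - 102 = 36*(-3) - 102 = -108 - 102 = -210)
(14368 + 11182)/(4467 - 14407) - √(O + A(17, q)) = (14368 + 11182)/(4467 - 14407) - √(-210 - 37) = 25550/(-9940) - √(-247) = 25550*(-1/9940) - I*√247 = -365/142 - I*√247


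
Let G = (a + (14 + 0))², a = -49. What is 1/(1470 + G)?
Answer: 1/2695 ≈ 0.00037106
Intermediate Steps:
G = 1225 (G = (-49 + (14 + 0))² = (-49 + 14)² = (-35)² = 1225)
1/(1470 + G) = 1/(1470 + 1225) = 1/2695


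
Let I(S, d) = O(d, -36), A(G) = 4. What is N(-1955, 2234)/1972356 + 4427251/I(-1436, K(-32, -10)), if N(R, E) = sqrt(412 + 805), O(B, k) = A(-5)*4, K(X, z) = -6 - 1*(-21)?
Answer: 4427251/16 + sqrt(1217)/1972356 ≈ 2.7670e+5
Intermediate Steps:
K(X, z) = 15 (K(X, z) = -6 + 21 = 15)
O(B, k) = 16 (O(B, k) = 4*4 = 16)
I(S, d) = 16
N(R, E) = sqrt(1217)
N(-1955, 2234)/1972356 + 4427251/I(-1436, K(-32, -10)) = sqrt(1217)/1972356 + 4427251/16 = 4427251/16 + sqrt(1217)/1972356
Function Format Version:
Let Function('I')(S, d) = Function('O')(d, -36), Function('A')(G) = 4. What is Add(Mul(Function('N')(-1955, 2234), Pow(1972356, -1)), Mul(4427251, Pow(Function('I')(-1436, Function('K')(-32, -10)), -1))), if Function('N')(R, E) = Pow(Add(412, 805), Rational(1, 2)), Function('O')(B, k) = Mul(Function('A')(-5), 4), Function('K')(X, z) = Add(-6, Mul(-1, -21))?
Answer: Add(Rational(4427251, 16), Mul(Rational(1, 1972356), Pow(1217, Rational(1, 2)))) ≈ 2.7670e+5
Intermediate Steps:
Function('K')(X, z) = 15 (Function('K')(X, z) = Add(-6, 21) = 15)
Function('O')(B, k) = 16 (Function('O')(B, k) = Mul(4, 4) = 16)
Function('I')(S, d) = 16
Function('N')(R, E) = Pow(1217, Rational(1, 2))
Add(Mul(Function('N')(-1955, 2234), Pow(1972356, -1)), Mul(4427251, Pow(Function('I')(-1436, Function('K')(-32, -10)), -1))) = Add(Mul(Pow(1217, Rational(1, 2)), Pow(1972356, -1)), Mul(4427251, Pow(16, -1))) = Add(Mul(Pow(1217, Rational(1, 2)), Rational(1, 1972356)), Mul(4427251, Rational(1, 16))) = Add(Mul(Rational(1, 1972356), Pow(1217, Rational(1, 2))), Rational(4427251, 16)) = Add(Rational(4427251, 16), Mul(Rational(1, 1972356), Pow(1217, Rational(1, 2))))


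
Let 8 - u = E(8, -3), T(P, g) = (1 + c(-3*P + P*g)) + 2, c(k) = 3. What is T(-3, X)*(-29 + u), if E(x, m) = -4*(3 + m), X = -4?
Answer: -126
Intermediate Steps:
T(P, g) = 6 (T(P, g) = (1 + 3) + 2 = 4 + 2 = 6)
E(x, m) = -12 - 4*m
u = 8 (u = 8 - (-12 - 4*(-3)) = 8 - (-12 + 12) = 8 - 1*0 = 8 + 0 = 8)
T(-3, X)*(-29 + u) = 6*(-29 + 8) = 6*(-21) = -126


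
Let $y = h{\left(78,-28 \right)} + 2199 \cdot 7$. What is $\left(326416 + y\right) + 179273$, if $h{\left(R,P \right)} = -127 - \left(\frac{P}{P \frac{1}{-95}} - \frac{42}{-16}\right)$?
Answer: $\frac{4168379}{8} \approx 5.2105 \cdot 10^{5}$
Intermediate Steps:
$h{\left(R,P \right)} = - \frac{277}{8}$ ($h{\left(R,P \right)} = -127 - \left(\frac{P}{P \left(- \frac{1}{95}\right)} - - \frac{21}{8}\right) = -127 - \left(\frac{P}{\left(- \frac{1}{95}\right) P} + \frac{21}{8}\right) = -127 - \left(P \left(- \frac{95}{P}\right) + \frac{21}{8}\right) = -127 - \left(-95 + \frac{21}{8}\right) = -127 - - \frac{739}{8} = -127 + \frac{739}{8} = - \frac{277}{8}$)
$y = \frac{122867}{8}$ ($y = - \frac{277}{8} + 2199 \cdot 7 = - \frac{277}{8} + 15393 = \frac{122867}{8} \approx 15358.0$)
$\left(326416 + y\right) + 179273 = \left(326416 + \frac{122867}{8}\right) + 179273 = \frac{2734195}{8} + 179273 = \frac{4168379}{8}$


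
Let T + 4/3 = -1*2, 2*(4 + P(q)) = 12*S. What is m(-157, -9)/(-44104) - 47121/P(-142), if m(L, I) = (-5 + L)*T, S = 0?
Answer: 259777803/22052 ≈ 11780.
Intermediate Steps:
P(q) = -4 (P(q) = -4 + (12*0)/2 = -4 + (½)*0 = -4 + 0 = -4)
T = -10/3 (T = -4/3 - 1*2 = -4/3 - 2 = -10/3 ≈ -3.3333)
m(L, I) = 50/3 - 10*L/3 (m(L, I) = (-5 + L)*(-10/3) = 50/3 - 10*L/3)
m(-157, -9)/(-44104) - 47121/P(-142) = (50/3 - 10/3*(-157))/(-44104) - 47121/(-4) = (50/3 + 1570/3)*(-1/44104) - 47121*(-¼) = 540*(-1/44104) + 47121/4 = -135/11026 + 47121/4 = 259777803/22052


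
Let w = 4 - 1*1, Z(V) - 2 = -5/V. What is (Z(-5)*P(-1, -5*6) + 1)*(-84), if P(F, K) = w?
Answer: -840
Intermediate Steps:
Z(V) = 2 - 5/V
w = 3 (w = 4 - 1 = 3)
P(F, K) = 3
(Z(-5)*P(-1, -5*6) + 1)*(-84) = ((2 - 5/(-5))*3 + 1)*(-84) = ((2 - 5*(-⅕))*3 + 1)*(-84) = ((2 + 1)*3 + 1)*(-84) = (3*3 + 1)*(-84) = (9 + 1)*(-84) = 10*(-84) = -840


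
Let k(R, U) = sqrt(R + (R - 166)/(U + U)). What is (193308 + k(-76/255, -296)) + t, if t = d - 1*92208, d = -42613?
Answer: 58487 + I*sqrt(2710990)/12580 ≈ 58487.0 + 0.13088*I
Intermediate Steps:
t = -134821 (t = -42613 - 1*92208 = -42613 - 92208 = -134821)
k(R, U) = sqrt(R + (-166 + R)/(2*U)) (k(R, U) = sqrt(R + (-166 + R)/((2*U))) = sqrt(R + (-166 + R)*(1/(2*U))) = sqrt(R + (-166 + R)/(2*U)))
(193308 + k(-76/255, -296)) + t = (193308 + sqrt(2)*sqrt((-166 - 76/255 + 2*(-76/255)*(-296))/(-296))/2) - 134821 = (193308 + sqrt(2)*sqrt(-(-166 - 76*1/255 + 2*(-76*1/255)*(-296))/296)/2) - 134821 = (193308 + sqrt(2)*sqrt(-(-166 - 76/255 + 2*(-76/255)*(-296))/296)/2) - 134821 = (193308 + sqrt(2)*sqrt(-(-166 - 76/255 + 44992/255)/296)/2) - 134821 = (193308 + sqrt(2)*sqrt(-1/296*862/85)/2) - 134821 = (193308 + sqrt(2)*sqrt(-431/12580)/2) - 134821 = (193308 + sqrt(2)*(I*sqrt(1355495)/6290)/2) - 134821 = (193308 + I*sqrt(2710990)/12580) - 134821 = 58487 + I*sqrt(2710990)/12580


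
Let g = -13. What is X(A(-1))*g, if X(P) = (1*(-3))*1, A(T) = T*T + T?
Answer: 39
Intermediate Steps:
A(T) = T + T**2 (A(T) = T**2 + T = T + T**2)
X(P) = -3 (X(P) = -3*1 = -3)
X(A(-1))*g = -3*(-13) = 39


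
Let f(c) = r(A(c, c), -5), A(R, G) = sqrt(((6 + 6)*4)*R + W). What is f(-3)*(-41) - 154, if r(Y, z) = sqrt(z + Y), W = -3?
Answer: -154 - 41*sqrt(-5 + 7*I*sqrt(3)) ≈ -236.59 - 123.39*I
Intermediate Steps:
A(R, G) = sqrt(-3 + 48*R) (A(R, G) = sqrt(((6 + 6)*4)*R - 3) = sqrt((12*4)*R - 3) = sqrt(48*R - 3) = sqrt(-3 + 48*R))
r(Y, z) = sqrt(Y + z)
f(c) = sqrt(-5 + sqrt(-3 + 48*c)) (f(c) = sqrt(sqrt(-3 + 48*c) - 5) = sqrt(-5 + sqrt(-3 + 48*c)))
f(-3)*(-41) - 154 = sqrt(-5 + sqrt(3)*sqrt(-1 + 16*(-3)))*(-41) - 154 = sqrt(-5 + sqrt(3)*sqrt(-1 - 48))*(-41) - 154 = sqrt(-5 + sqrt(3)*sqrt(-49))*(-41) - 154 = sqrt(-5 + sqrt(3)*(7*I))*(-41) - 154 = sqrt(-5 + 7*I*sqrt(3))*(-41) - 154 = -41*sqrt(-5 + 7*I*sqrt(3)) - 154 = -154 - 41*sqrt(-5 + 7*I*sqrt(3))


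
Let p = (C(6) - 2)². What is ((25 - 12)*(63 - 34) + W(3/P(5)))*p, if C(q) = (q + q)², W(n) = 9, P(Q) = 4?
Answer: 7783304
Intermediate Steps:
C(q) = 4*q² (C(q) = (2*q)² = 4*q²)
p = 20164 (p = (4*6² - 2)² = (4*36 - 2)² = (144 - 2)² = 142² = 20164)
((25 - 12)*(63 - 34) + W(3/P(5)))*p = ((25 - 12)*(63 - 34) + 9)*20164 = (13*29 + 9)*20164 = (377 + 9)*20164 = 386*20164 = 7783304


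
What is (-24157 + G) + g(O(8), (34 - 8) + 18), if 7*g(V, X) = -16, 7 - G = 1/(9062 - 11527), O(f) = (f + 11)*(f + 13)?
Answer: -416747683/17255 ≈ -24152.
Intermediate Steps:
O(f) = (11 + f)*(13 + f)
G = 17256/2465 (G = 7 - 1/(9062 - 11527) = 7 - 1/(-2465) = 7 - 1*(-1/2465) = 7 + 1/2465 = 17256/2465 ≈ 7.0004)
g(V, X) = -16/7 (g(V, X) = (1/7)*(-16) = -16/7)
(-24157 + G) + g(O(8), (34 - 8) + 18) = (-24157 + 17256/2465) - 16/7 = -59529749/2465 - 16/7 = -416747683/17255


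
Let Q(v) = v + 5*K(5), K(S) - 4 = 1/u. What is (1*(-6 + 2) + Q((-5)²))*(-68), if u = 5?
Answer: -2856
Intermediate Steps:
K(S) = 21/5 (K(S) = 4 + 1/5 = 4 + ⅕ = 21/5)
Q(v) = 21 + v (Q(v) = v + 5*(21/5) = v + 21 = 21 + v)
(1*(-6 + 2) + Q((-5)²))*(-68) = (1*(-6 + 2) + (21 + (-5)²))*(-68) = (1*(-4) + (21 + 25))*(-68) = (-4 + 46)*(-68) = 42*(-68) = -2856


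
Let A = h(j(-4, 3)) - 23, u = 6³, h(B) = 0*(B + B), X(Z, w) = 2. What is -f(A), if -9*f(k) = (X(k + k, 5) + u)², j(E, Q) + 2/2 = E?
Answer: 47524/9 ≈ 5280.4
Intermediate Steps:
j(E, Q) = -1 + E
h(B) = 0 (h(B) = 0*(2*B) = 0)
u = 216
A = -23 (A = 0 - 23 = -23)
f(k) = -47524/9 (f(k) = -(2 + 216)²/9 = -⅑*218² = -⅑*47524 = -47524/9)
-f(A) = -1*(-47524/9) = 47524/9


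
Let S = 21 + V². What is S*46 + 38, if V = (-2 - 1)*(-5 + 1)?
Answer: 7628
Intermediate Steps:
V = 12 (V = -3*(-4) = 12)
S = 165 (S = 21 + 12² = 21 + 144 = 165)
S*46 + 38 = 165*46 + 38 = 7590 + 38 = 7628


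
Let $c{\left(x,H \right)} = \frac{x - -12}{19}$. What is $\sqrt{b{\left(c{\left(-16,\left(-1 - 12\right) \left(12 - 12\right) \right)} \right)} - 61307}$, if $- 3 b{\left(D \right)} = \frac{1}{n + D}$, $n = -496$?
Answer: $\frac{i \sqrt{12261164691999}}{14142} \approx 247.6 i$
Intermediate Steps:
$c{\left(x,H \right)} = \frac{12}{19} + \frac{x}{19}$ ($c{\left(x,H \right)} = \left(x + 12\right) \frac{1}{19} = \left(12 + x\right) \frac{1}{19} = \frac{12}{19} + \frac{x}{19}$)
$b{\left(D \right)} = - \frac{1}{3 \left(-496 + D\right)}$
$\sqrt{b{\left(c{\left(-16,\left(-1 - 12\right) \left(12 - 12\right) \right)} \right)} - 61307} = \sqrt{- \frac{1}{-1488 + 3 \left(\frac{12}{19} + \frac{1}{19} \left(-16\right)\right)} - 61307} = \sqrt{- \frac{1}{-1488 + 3 \left(\frac{12}{19} - \frac{16}{19}\right)} - 61307} = \sqrt{- \frac{1}{-1488 + 3 \left(- \frac{4}{19}\right)} - 61307} = \sqrt{- \frac{1}{-1488 - \frac{12}{19}} - 61307} = \sqrt{- \frac{1}{- \frac{28284}{19}} - 61307} = \sqrt{\left(-1\right) \left(- \frac{19}{28284}\right) - 61307} = \sqrt{\frac{19}{28284} - 61307} = \sqrt{- \frac{1734007169}{28284}} = \frac{i \sqrt{12261164691999}}{14142}$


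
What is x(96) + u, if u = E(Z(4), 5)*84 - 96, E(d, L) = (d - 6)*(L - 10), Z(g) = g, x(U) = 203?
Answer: 947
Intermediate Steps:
E(d, L) = (-10 + L)*(-6 + d) (E(d, L) = (-6 + d)*(-10 + L) = (-10 + L)*(-6 + d))
u = 744 (u = (60 - 10*4 - 6*5 + 5*4)*84 - 96 = (60 - 40 - 30 + 20)*84 - 96 = 10*84 - 96 = 840 - 96 = 744)
x(96) + u = 203 + 744 = 947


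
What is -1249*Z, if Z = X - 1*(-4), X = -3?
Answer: -1249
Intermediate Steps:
Z = 1 (Z = -3 - 1*(-4) = -3 + 4 = 1)
-1249*Z = -1249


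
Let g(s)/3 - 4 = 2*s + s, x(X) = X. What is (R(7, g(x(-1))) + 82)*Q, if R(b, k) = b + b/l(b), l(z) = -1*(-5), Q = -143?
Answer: -64636/5 ≈ -12927.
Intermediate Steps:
l(z) = 5
g(s) = 12 + 9*s (g(s) = 12 + 3*(2*s + s) = 12 + 3*(3*s) = 12 + 9*s)
R(b, k) = 6*b/5 (R(b, k) = b + b/5 = 6*b/5)
(R(7, g(x(-1))) + 82)*Q = ((6/5)*7 + 82)*(-143) = (42/5 + 82)*(-143) = (452/5)*(-143) = -64636/5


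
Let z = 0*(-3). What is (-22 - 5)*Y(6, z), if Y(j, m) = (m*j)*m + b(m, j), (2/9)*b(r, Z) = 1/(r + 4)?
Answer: -243/8 ≈ -30.375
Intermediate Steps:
b(r, Z) = 9/(2*(4 + r)) (b(r, Z) = 9/(2*(r + 4)) = 9/(2*(4 + r)))
z = 0
Y(j, m) = 9/(2*(4 + m)) + j*m² (Y(j, m) = (m*j)*m + 9/(2*(4 + m)) = (j*m)*m + 9/(2*(4 + m)) = j*m² + 9/(2*(4 + m)) = 9/(2*(4 + m)) + j*m²)
(-22 - 5)*Y(6, z) = (-22 - 5)*((9/2 + 6*0²*(4 + 0))/(4 + 0)) = -27*(9/2 + 6*0*4)/4 = -27*(9/2 + 0)/4 = -27*9/(4*2) = -27*9/8 = -243/8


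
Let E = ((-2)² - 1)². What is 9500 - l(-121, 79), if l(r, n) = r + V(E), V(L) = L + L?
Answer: 9603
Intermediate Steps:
E = 9 (E = (4 - 1)² = 3² = 9)
V(L) = 2*L
l(r, n) = 18 + r (l(r, n) = r + 2*9 = r + 18 = 18 + r)
9500 - l(-121, 79) = 9500 - (18 - 121) = 9500 - 1*(-103) = 9500 + 103 = 9603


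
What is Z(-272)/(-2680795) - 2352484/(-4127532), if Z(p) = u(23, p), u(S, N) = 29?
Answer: 1576601911588/2766266786985 ≈ 0.56994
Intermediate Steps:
Z(p) = 29
Z(-272)/(-2680795) - 2352484/(-4127532) = 29/(-2680795) - 2352484/(-4127532) = 29*(-1/2680795) - 2352484*(-1/4127532) = -29/2680795 + 588121/1031883 = 1576601911588/2766266786985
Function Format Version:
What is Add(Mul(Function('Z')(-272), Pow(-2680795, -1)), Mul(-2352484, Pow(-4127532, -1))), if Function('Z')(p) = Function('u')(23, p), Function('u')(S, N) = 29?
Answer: Rational(1576601911588, 2766266786985) ≈ 0.56994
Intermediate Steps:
Function('Z')(p) = 29
Add(Mul(Function('Z')(-272), Pow(-2680795, -1)), Mul(-2352484, Pow(-4127532, -1))) = Add(Mul(29, Pow(-2680795, -1)), Mul(-2352484, Pow(-4127532, -1))) = Add(Mul(29, Rational(-1, 2680795)), Mul(-2352484, Rational(-1, 4127532))) = Add(Rational(-29, 2680795), Rational(588121, 1031883)) = Rational(1576601911588, 2766266786985)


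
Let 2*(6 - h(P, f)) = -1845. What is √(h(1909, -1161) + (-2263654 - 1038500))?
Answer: I*√13204902/2 ≈ 1816.9*I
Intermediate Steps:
h(P, f) = 1857/2 (h(P, f) = 6 - ½*(-1845) = 6 + 1845/2 = 1857/2)
√(h(1909, -1161) + (-2263654 - 1038500)) = √(1857/2 + (-2263654 - 1038500)) = √(1857/2 - 3302154) = √(-6602451/2) = I*√13204902/2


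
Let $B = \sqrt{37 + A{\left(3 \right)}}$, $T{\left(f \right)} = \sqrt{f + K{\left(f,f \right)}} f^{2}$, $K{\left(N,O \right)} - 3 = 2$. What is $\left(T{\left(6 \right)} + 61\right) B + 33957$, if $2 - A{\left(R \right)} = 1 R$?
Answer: $34323 + 216 \sqrt{11} \approx 35039.0$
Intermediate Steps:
$A{\left(R \right)} = 2 - R$ ($A{\left(R \right)} = 2 - 1 R = 2 - R$)
$K{\left(N,O \right)} = 5$ ($K{\left(N,O \right)} = 3 + 2 = 5$)
$T{\left(f \right)} = f^{2} \sqrt{5 + f}$ ($T{\left(f \right)} = \sqrt{f + 5} f^{2} = \sqrt{5 + f} f^{2} = f^{2} \sqrt{5 + f}$)
$B = 6$ ($B = \sqrt{37 + \left(2 - 3\right)} = \sqrt{37 - 1} = \sqrt{36} = 6$)
$\left(T{\left(6 \right)} + 61\right) B + 33957 = \left(6^{2} \sqrt{5 + 6} + 61\right) 6 + 33957 = \left(36 \sqrt{11} + 61\right) 6 + 33957 = \left(61 + 36 \sqrt{11}\right) 6 + 33957 = \left(366 + 216 \sqrt{11}\right) + 33957 = 34323 + 216 \sqrt{11}$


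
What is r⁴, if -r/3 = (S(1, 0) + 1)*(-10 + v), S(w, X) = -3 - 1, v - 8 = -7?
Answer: 43046721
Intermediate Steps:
v = 1 (v = 8 - 7 = 1)
S(w, X) = -4
r = -81 (r = -3*(-4 + 1)*(-10 + 1) = -(-9)*(-9) = -3*27 = -81)
r⁴ = (-81)⁴ = 43046721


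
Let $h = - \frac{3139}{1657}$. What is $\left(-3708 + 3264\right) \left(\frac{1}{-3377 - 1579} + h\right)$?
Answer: $\frac{575666017}{684341} \approx 841.2$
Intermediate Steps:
$h = - \frac{3139}{1657}$ ($h = \left(-3139\right) \frac{1}{1657} = - \frac{3139}{1657} \approx -1.8944$)
$\left(-3708 + 3264\right) \left(\frac{1}{-3377 - 1579} + h\right) = \left(-3708 + 3264\right) \left(\frac{1}{-3377 - 1579} - \frac{3139}{1657}\right) = - 444 \left(\frac{1}{-4956} - \frac{3139}{1657}\right) = - 444 \left(- \frac{1}{4956} - \frac{3139}{1657}\right) = \left(-444\right) \left(- \frac{15558541}{8212092}\right) = \frac{575666017}{684341}$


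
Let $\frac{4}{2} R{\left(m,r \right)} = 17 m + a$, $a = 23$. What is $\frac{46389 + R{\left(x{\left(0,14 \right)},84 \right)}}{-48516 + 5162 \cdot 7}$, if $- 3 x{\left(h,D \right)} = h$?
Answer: $- \frac{92801}{24764} \approx -3.7474$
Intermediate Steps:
$x{\left(h,D \right)} = - \frac{h}{3}$
$R{\left(m,r \right)} = \frac{23}{2} + \frac{17 m}{2}$ ($R{\left(m,r \right)} = \frac{17 m + 23}{2} = \frac{23 + 17 m}{2} = \frac{23}{2} + \frac{17 m}{2}$)
$\frac{46389 + R{\left(x{\left(0,14 \right)},84 \right)}}{-48516 + 5162 \cdot 7} = \frac{46389 + \left(\frac{23}{2} + \frac{17 \left(\left(- \frac{1}{3}\right) 0\right)}{2}\right)}{-48516 + 5162 \cdot 7} = \frac{46389 + \left(\frac{23}{2} + \frac{17}{2} \cdot 0\right)}{-48516 + 36134} = \frac{46389 + \left(\frac{23}{2} + 0\right)}{-12382} = \left(46389 + \frac{23}{2}\right) \left(- \frac{1}{12382}\right) = \frac{92801}{2} \left(- \frac{1}{12382}\right) = - \frac{92801}{24764}$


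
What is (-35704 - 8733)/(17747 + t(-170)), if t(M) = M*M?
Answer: -44437/46647 ≈ -0.95262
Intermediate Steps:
t(M) = M²
(-35704 - 8733)/(17747 + t(-170)) = (-35704 - 8733)/(17747 + (-170)²) = -44437/(17747 + 28900) = -44437/46647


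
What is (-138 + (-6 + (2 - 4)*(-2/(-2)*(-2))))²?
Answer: 19600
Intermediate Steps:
(-138 + (-6 + (2 - 4)*(-2/(-2)*(-2))))² = (-138 + (-6 - 2*(-2*(-½))*(-2)))² = (-138 + (-6 - 2*(-2)))² = (-138 + (-6 + 4))² = (-138 - 2)² = (-140)² = 19600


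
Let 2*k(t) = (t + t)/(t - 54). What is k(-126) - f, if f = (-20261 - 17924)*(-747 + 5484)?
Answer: 1808823457/10 ≈ 1.8088e+8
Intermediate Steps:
k(t) = t/(-54 + t) (k(t) = ((t + t)/(t - 54))/2 = ((2*t)/(-54 + t))/2 = (2*t/(-54 + t))/2 = t/(-54 + t))
f = -180882345 (f = -38185*4737 = -180882345)
k(-126) - f = -126/(-54 - 126) - 1*(-180882345) = -126/(-180) + 180882345 = -126*(-1/180) + 180882345 = 7/10 + 180882345 = 1808823457/10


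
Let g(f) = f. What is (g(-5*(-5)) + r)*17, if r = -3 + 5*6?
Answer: 884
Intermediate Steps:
r = 27 (r = -3 + 30 = 27)
(g(-5*(-5)) + r)*17 = (-5*(-5) + 27)*17 = (25 + 27)*17 = 52*17 = 884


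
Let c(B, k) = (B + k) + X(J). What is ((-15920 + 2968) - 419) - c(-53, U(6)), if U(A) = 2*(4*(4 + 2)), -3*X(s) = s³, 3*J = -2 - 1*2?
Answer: -1082710/81 ≈ -13367.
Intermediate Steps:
J = -4/3 (J = (-2 - 1*2)/3 = (-2 - 2)/3 = (⅓)*(-4) = -4/3 ≈ -1.3333)
X(s) = -s³/3
U(A) = 48 (U(A) = 2*(4*6) = 2*24 = 48)
c(B, k) = 64/81 + B + k (c(B, k) = (B + k) - (-4/3)³/3 = (B + k) - ⅓*(-64/27) = (B + k) + 64/81 = 64/81 + B + k)
((-15920 + 2968) - 419) - c(-53, U(6)) = ((-15920 + 2968) - 419) - (64/81 - 53 + 48) = (-12952 - 419) - 1*(-341/81) = -13371 + 341/81 = -1082710/81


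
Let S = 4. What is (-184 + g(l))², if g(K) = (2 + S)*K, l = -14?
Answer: 71824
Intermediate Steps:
g(K) = 6*K (g(K) = (2 + 4)*K = 6*K)
(-184 + g(l))² = (-184 + 6*(-14))² = (-184 - 84)² = (-268)² = 71824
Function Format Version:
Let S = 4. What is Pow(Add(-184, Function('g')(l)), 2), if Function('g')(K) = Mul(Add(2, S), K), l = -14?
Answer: 71824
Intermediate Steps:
Function('g')(K) = Mul(6, K) (Function('g')(K) = Mul(Add(2, 4), K) = Mul(6, K))
Pow(Add(-184, Function('g')(l)), 2) = Pow(Add(-184, Mul(6, -14)), 2) = Pow(Add(-184, -84), 2) = Pow(-268, 2) = 71824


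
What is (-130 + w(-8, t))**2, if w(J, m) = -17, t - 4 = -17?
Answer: 21609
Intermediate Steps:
t = -13 (t = 4 - 17 = -13)
(-130 + w(-8, t))**2 = (-130 - 17)**2 = (-147)**2 = 21609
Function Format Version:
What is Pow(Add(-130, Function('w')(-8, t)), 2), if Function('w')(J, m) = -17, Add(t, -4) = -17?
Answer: 21609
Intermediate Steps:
t = -13 (t = Add(4, -17) = -13)
Pow(Add(-130, Function('w')(-8, t)), 2) = Pow(Add(-130, -17), 2) = Pow(-147, 2) = 21609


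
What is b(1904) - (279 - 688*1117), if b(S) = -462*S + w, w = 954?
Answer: -110477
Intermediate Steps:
b(S) = 954 - 462*S (b(S) = -462*S + 954 = 954 - 462*S)
b(1904) - (279 - 688*1117) = (954 - 462*1904) - (279 - 688*1117) = (954 - 879648) - (279 - 768496) = -878694 - 1*(-768217) = -878694 + 768217 = -110477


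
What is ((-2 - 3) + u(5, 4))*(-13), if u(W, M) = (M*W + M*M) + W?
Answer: -468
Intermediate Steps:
u(W, M) = W + M**2 + M*W (u(W, M) = (M*W + M**2) + W = (M**2 + M*W) + W = W + M**2 + M*W)
((-2 - 3) + u(5, 4))*(-13) = ((-2 - 3) + (5 + 4**2 + 4*5))*(-13) = (-5 + (5 + 16 + 20))*(-13) = (-5 + 41)*(-13) = 36*(-13) = -468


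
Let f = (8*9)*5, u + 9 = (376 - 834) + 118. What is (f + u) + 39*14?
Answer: 557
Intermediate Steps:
u = -349 (u = -9 + ((376 - 834) + 118) = -9 + (-458 + 118) = -9 - 340 = -349)
f = 360 (f = 72*5 = 360)
(f + u) + 39*14 = (360 - 349) + 39*14 = 11 + 546 = 557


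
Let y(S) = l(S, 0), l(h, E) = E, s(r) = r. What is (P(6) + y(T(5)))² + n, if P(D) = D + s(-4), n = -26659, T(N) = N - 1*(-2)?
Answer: -26655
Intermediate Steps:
T(N) = 2 + N (T(N) = N + 2 = 2 + N)
P(D) = -4 + D (P(D) = D - 4 = -4 + D)
y(S) = 0
(P(6) + y(T(5)))² + n = ((-4 + 6) + 0)² - 26659 = (2 + 0)² - 26659 = 2² - 26659 = 4 - 26659 = -26655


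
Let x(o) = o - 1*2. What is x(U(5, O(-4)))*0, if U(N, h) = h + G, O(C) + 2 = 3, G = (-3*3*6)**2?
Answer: 0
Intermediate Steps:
G = 2916 (G = (-9*6)**2 = (-54)**2 = 2916)
O(C) = 1 (O(C) = -2 + 3 = 1)
U(N, h) = 2916 + h (U(N, h) = h + 2916 = 2916 + h)
x(o) = -2 + o (x(o) = o - 2 = -2 + o)
x(U(5, O(-4)))*0 = (-2 + (2916 + 1))*0 = (-2 + 2917)*0 = 2915*0 = 0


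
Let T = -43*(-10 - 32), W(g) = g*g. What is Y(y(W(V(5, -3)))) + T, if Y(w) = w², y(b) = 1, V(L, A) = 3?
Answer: 1807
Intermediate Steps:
W(g) = g²
T = 1806 (T = -43*(-42) = 1806)
Y(y(W(V(5, -3)))) + T = 1² + 1806 = 1 + 1806 = 1807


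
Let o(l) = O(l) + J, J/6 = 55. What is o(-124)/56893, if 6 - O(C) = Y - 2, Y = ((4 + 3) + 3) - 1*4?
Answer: 332/56893 ≈ 0.0058355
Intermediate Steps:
J = 330 (J = 6*55 = 330)
Y = 6 (Y = (7 + 3) - 4 = 10 - 4 = 6)
O(C) = 2 (O(C) = 6 - (6 - 2) = 6 - 1*4 = 6 - 4 = 2)
o(l) = 332 (o(l) = 2 + 330 = 332)
o(-124)/56893 = 332/56893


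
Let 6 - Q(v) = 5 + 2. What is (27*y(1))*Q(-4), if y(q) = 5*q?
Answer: -135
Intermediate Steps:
Q(v) = -1 (Q(v) = 6 - (5 + 2) = 6 - 1*7 = 6 - 7 = -1)
(27*y(1))*Q(-4) = (27*(5*1))*(-1) = (27*5)*(-1) = 135*(-1) = -135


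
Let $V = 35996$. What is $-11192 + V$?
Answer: $24804$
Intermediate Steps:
$-11192 + V = -11192 + 35996 = 24804$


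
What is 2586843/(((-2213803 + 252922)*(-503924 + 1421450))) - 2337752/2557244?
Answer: -116833190778651889/127802481277984474 ≈ -0.91417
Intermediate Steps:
2586843/(((-2213803 + 252922)*(-503924 + 1421450))) - 2337752/2557244 = 2586843/((-1960881*917526)) - 2337752*1/2557244 = 2586843/(-1799159300406) - 584438/639311 = 2586843*(-1/1799159300406) - 584438/639311 = -287427/199906588934 - 584438/639311 = -116833190778651889/127802481277984474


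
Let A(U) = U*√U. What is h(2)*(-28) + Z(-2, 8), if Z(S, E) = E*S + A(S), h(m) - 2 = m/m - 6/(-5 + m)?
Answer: -156 - 2*I*√2 ≈ -156.0 - 2.8284*I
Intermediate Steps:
A(U) = U^(3/2)
h(m) = 3 - 6/(-5 + m) (h(m) = 2 + (m/m - 6/(-5 + m)) = 2 + (1 - 6/(-5 + m)) = 3 - 6/(-5 + m))
Z(S, E) = S^(3/2) + E*S (Z(S, E) = E*S + S^(3/2) = S^(3/2) + E*S)
h(2)*(-28) + Z(-2, 8) = (3*(-7 + 2)/(-5 + 2))*(-28) + ((-2)^(3/2) + 8*(-2)) = (3*(-5)/(-3))*(-28) + (-2*I*√2 - 16) = (3*(-⅓)*(-5))*(-28) + (-16 - 2*I*√2) = 5*(-28) + (-16 - 2*I*√2) = -140 + (-16 - 2*I*√2) = -156 - 2*I*√2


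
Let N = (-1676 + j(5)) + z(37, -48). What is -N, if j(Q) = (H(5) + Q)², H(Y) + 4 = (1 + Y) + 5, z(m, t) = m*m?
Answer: 163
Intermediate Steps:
z(m, t) = m²
H(Y) = 2 + Y (H(Y) = -4 + ((1 + Y) + 5) = -4 + (6 + Y) = 2 + Y)
j(Q) = (7 + Q)² (j(Q) = ((2 + 5) + Q)² = (7 + Q)²)
N = -163 (N = (-1676 + (7 + 5)²) + 37² = (-1676 + 12²) + 1369 = (-1676 + 144) + 1369 = -1532 + 1369 = -163)
-N = -1*(-163) = 163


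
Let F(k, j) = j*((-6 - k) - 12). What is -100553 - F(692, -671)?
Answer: -576963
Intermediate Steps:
F(k, j) = j*(-18 - k)
-100553 - F(692, -671) = -100553 - (-1)*(-671)*(18 + 692) = -100553 - (-1)*(-671)*710 = -100553 - 1*476410 = -100553 - 476410 = -576963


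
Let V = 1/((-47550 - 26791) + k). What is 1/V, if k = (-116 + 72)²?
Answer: -72405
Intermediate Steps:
k = 1936 (k = (-44)² = 1936)
V = -1/72405 (V = 1/((-47550 - 26791) + 1936) = 1/(-74341 + 1936) = 1/(-72405) = -1/72405 ≈ -1.3811e-5)
1/V = 1/(-1/72405) = -72405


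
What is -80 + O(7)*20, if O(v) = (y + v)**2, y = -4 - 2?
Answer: -60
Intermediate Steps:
y = -6
O(v) = (-6 + v)**2
-80 + O(7)*20 = -80 + (-6 + 7)**2*20 = -80 + 1**2*20 = -80 + 1*20 = -80 + 20 = -60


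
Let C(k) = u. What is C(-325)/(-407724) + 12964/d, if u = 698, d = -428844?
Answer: -232711127/7285416294 ≈ -0.031942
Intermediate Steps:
C(k) = 698
C(-325)/(-407724) + 12964/d = 698/(-407724) + 12964/(-428844) = 698*(-1/407724) + 12964*(-1/428844) = -349/203862 - 3241/107211 = -232711127/7285416294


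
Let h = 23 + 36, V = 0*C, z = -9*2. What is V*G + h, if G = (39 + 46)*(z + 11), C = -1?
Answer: 59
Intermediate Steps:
z = -18
V = 0 (V = 0*(-1) = 0)
h = 59
G = -595 (G = (39 + 46)*(-18 + 11) = 85*(-7) = -595)
V*G + h = 0*(-595) + 59 = 0 + 59 = 59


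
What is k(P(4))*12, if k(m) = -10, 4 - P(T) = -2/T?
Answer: -120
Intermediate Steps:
P(T) = 4 + 2/T (P(T) = 4 - (-2)/T = 4 + 2/T)
k(P(4))*12 = -10*12 = -120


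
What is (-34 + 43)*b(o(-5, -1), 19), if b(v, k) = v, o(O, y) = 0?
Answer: 0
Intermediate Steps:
(-34 + 43)*b(o(-5, -1), 19) = (-34 + 43)*0 = 9*0 = 0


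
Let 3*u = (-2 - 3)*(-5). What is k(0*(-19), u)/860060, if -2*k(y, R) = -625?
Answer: 125/344024 ≈ 0.00036335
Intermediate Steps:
u = 25/3 (u = ((-2 - 3)*(-5))/3 = (-5*(-5))/3 = (⅓)*25 = 25/3 ≈ 8.3333)
k(y, R) = 625/2 (k(y, R) = -½*(-625) = 625/2)
k(0*(-19), u)/860060 = (625/2)/860060 = (625/2)*(1/860060) = 125/344024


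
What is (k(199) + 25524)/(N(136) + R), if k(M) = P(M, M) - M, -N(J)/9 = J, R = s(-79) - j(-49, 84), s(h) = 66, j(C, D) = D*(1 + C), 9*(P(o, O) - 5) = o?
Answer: 228169/25866 ≈ 8.8212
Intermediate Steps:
P(o, O) = 5 + o/9
R = 4098 (R = 66 - 84*(1 - 49) = 66 - 84*(-48) = 66 - 1*(-4032) = 66 + 4032 = 4098)
N(J) = -9*J
k(M) = 5 - 8*M/9 (k(M) = (5 + M/9) - M = 5 - 8*M/9)
(k(199) + 25524)/(N(136) + R) = ((5 - 8/9*199) + 25524)/(-9*136 + 4098) = ((5 - 1592/9) + 25524)/(-1224 + 4098) = (-1547/9 + 25524)/2874 = (228169/9)*(1/2874) = 228169/25866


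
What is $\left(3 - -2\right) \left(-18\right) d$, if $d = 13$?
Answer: $-1170$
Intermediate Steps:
$\left(3 - -2\right) \left(-18\right) d = \left(3 - -2\right) \left(-18\right) 13 = \left(3 + 2\right) \left(-18\right) 13 = 5 \left(-18\right) 13 = \left(-90\right) 13 = -1170$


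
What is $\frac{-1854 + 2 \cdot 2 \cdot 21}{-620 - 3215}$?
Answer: $\frac{6}{13} \approx 0.46154$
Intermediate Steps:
$\frac{-1854 + 2 \cdot 2 \cdot 21}{-620 - 3215} = \frac{-1854 + 4 \cdot 21}{-3835} = \left(-1854 + 84\right) \left(- \frac{1}{3835}\right) = \left(-1770\right) \left(- \frac{1}{3835}\right) = \frac{6}{13}$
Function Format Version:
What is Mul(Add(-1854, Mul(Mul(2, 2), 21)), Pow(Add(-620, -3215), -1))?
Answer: Rational(6, 13) ≈ 0.46154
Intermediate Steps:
Mul(Add(-1854, Mul(Mul(2, 2), 21)), Pow(Add(-620, -3215), -1)) = Mul(Add(-1854, Mul(4, 21)), Pow(-3835, -1)) = Mul(Add(-1854, 84), Rational(-1, 3835)) = Mul(-1770, Rational(-1, 3835)) = Rational(6, 13)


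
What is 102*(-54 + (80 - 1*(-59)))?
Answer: 8670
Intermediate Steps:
102*(-54 + (80 - 1*(-59))) = 102*(-54 + (80 + 59)) = 102*(-54 + 139) = 102*85 = 8670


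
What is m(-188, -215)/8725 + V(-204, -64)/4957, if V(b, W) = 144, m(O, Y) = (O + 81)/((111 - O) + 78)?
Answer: 473132401/16305184025 ≈ 0.029017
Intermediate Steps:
m(O, Y) = (81 + O)/(189 - O)
m(-188, -215)/8725 + V(-204, -64)/4957 = ((-81 - 1*(-188))/(-189 - 188))/8725 + 144/4957 = ((-81 + 188)/(-377))*(1/8725) + 144*(1/4957) = -1/377*107*(1/8725) + 144/4957 = -107/377*1/8725 + 144/4957 = -107/3289325 + 144/4957 = 473132401/16305184025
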